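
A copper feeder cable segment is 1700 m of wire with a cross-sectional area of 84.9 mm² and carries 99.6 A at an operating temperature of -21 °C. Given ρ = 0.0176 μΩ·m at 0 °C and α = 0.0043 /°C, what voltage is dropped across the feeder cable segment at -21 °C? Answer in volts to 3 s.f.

ρ = 0.0176 μΩ·m = 1.76×10^-8 Ω·m
A = 84.9 mm² = 8.490e-05 m²
R₍0₎ = ρL/A = (1.76×10^-8)(1700)/(8.490e-05) = 0.3524 Ω
R₍-21₎ = R₍0₎(1 + αΔT) = 0.3524 × (1 + 0.0043×-21) = 0.3206 Ω
V = IR = 99.6 × 0.3206 = 31.9 V

31.9 V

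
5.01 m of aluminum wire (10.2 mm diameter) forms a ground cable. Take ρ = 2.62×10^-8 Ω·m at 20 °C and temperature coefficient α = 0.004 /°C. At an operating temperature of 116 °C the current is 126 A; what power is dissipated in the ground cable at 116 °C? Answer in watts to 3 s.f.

A = π(d/2)² = π(5.1000e-03 m)² = 8.171e-05 m²
R₍20₎ = ρL/A = (2.62×10^-8)(5.01)/(8.171e-05) = 0.001606 Ω
R₍116₎ = R₍20₎(1 + αΔT) = 0.001606 × (1 + 0.004×96) = 0.002223 Ω
P = I²R = (126)² × 0.002223 = 35.3 W

35.3 W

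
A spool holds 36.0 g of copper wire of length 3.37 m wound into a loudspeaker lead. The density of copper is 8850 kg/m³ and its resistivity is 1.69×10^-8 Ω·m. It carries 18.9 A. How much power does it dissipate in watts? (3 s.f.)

A = m/(density·L) = 0.036/(8850×3.37) = 1.2071e-06 m²
R = ρL/A = (1.69×10^-8)(3.37)/(1.2071e-06) = 0.04718 Ω
P = I²R = (18.9)² × 0.04718 = 16.9 W

16.9 W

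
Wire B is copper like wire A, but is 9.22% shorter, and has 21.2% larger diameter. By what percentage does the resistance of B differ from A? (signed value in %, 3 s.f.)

R ∝ L/d², so R_B/R_A = (1 − 9.22/100) × (1 + 21.2/100)⁻²
= 0.9078 × 0.6808 = 0.618
(R_B − R_A)/R_A = 0.618 − 1 = -38.2%

-38.2%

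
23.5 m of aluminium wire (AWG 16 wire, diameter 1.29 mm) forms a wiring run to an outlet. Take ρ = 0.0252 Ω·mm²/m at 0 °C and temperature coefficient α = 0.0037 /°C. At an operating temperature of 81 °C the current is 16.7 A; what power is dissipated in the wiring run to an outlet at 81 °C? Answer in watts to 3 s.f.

ρ = 0.0252 Ω·mm²/m = 2.52×10^-8 Ω·m
A = π(1.29/2 mm)² = π(6.4500e-04 m)² = 1.307e-06 m²
R₍0₎ = ρL/A = (2.52×10^-8)(23.5)/(1.307e-06) = 0.4531 Ω
R₍81₎ = R₍0₎(1 + αΔT) = 0.4531 × (1 + 0.0037×81) = 0.5889 Ω
P = I²R = (16.7)² × 0.5889 = 164 W

164 W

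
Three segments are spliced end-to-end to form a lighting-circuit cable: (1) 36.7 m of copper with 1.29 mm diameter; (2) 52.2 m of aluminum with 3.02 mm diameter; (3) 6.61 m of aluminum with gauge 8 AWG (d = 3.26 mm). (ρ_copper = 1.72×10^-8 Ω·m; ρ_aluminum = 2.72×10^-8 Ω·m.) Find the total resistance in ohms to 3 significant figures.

0.703 Ω

Seg 1: A = π(d/2)² = π(6.4500e-04 m)² = 1.307e-06 m²
R_1 = (1.72×10^-8)(36.7)/(1.307e-06) = 0.483 Ω
Seg 2: A = π(d/2)² = π(1.5100e-03 m)² = 7.163e-06 m²
R_2 = (2.72×10^-8)(52.2)/(7.163e-06) = 0.1982 Ω
Seg 3: A = π(3.26/2 mm)² = π(1.6300e-03 m)² = 8.347e-06 m²
R_3 = (2.72×10^-8)(6.61)/(8.347e-06) = 0.02154 Ω
R_total = R_1 + R_2 + R_3 = 0.703 Ω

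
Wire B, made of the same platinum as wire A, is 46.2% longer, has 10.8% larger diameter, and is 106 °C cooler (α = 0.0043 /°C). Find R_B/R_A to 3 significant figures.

R ∝ ρL/d² with ρ ∝ (1+αΔT), so R_B/R_A = (1 + 46.2/100) × (1 + 10.8/100)⁻² × (1 − 0.0043×106)
= 1.462 × 0.8146 × 0.5442 = 0.648

0.648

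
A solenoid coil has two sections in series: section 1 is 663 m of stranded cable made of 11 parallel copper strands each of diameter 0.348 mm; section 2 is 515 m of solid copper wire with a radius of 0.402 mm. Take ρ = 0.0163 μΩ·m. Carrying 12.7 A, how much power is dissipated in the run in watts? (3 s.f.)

ρ = 0.0163 μΩ·m = 1.63×10^-8 Ω·m
Section 1: A_strand = π(1.7400e-04)² = 9.511e-08 m²; R₁ = ρL/(N·A_s) = (1.63×10^-8)(663)/(11×9.511e-08) = 10.33 Ω
Section 2: A = πr² = π(4.0200e-04 m)² = 5.077e-07 m²
R₂ = (1.63×10^-8)(515)/(5.077e-07) = 16.53 Ω
R = R₁ + R₂ = 26.86 Ω
P = I²R = (12.7)² × 26.86 = 4330 W

4330 W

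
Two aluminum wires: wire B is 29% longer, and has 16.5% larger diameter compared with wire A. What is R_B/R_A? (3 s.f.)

0.950

R ∝ L/d², so R_B/R_A = (1 + 29/100) × (1 + 16.5/100)⁻²
= 1.29 × 0.7368 = 0.950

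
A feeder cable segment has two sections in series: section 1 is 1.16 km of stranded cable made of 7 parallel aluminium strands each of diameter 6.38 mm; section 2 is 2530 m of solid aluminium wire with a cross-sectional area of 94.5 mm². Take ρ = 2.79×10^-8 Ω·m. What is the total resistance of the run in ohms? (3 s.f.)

Section 1: A_strand = π(3.1900e-03)² = 3.197e-05 m²; R₁ = ρL/(N·A_s) = (2.79×10^-8)(1160)/(7×3.197e-05) = 0.1446 Ω
Section 2: A = 94.5 mm² = 9.450e-05 m²
R₂ = (2.79×10^-8)(2530)/(9.450e-05) = 0.747 Ω
R = R₁ + R₂ = 0.892 Ω

0.892 Ω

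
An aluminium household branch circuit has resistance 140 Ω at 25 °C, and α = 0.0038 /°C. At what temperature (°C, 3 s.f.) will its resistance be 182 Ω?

R = R₀(1 + α(T − T₀)) ⇒ T = T₀ + (R/R₀ − 1)/α
T = 25 + (182/140 − 1)/0.0038 = 25 + (0.3)/0.0038 = 104 °C

104 °C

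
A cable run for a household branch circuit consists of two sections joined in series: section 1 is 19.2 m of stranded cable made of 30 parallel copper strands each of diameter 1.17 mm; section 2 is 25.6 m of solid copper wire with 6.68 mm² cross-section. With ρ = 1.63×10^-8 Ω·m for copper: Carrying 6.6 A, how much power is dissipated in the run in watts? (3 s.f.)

3.14 W

Section 1: A_strand = π(5.8500e-04)² = 1.075e-06 m²; R₁ = ρL/(N·A_s) = (1.63×10^-8)(19.2)/(30×1.075e-06) = 0.009703 Ω
Section 2: A = 6.68 mm² = 6.680e-06 m²
R₂ = (1.63×10^-8)(25.6)/(6.680e-06) = 0.06247 Ω
R = R₁ + R₂ = 0.07217 Ω
P = I²R = (6.6)² × 0.07217 = 3.14 W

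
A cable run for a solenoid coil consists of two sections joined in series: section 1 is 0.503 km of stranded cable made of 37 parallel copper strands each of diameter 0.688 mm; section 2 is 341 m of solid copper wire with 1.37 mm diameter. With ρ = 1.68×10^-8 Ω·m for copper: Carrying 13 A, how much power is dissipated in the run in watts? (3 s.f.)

761 W

Section 1: A_strand = π(3.4400e-04)² = 3.718e-07 m²; R₁ = ρL/(N·A_s) = (1.68×10^-8)(503)/(37×3.718e-07) = 0.6143 Ω
Section 2: A = π(d/2)² = π(6.8500e-04 m)² = 1.474e-06 m²
R₂ = (1.68×10^-8)(341)/(1.474e-06) = 3.886 Ω
R = R₁ + R₂ = 4.501 Ω
P = I²R = (13)² × 4.501 = 761 W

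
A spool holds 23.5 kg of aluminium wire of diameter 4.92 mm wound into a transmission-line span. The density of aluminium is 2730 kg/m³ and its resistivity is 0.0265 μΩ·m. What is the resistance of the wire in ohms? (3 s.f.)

ρ = 0.0265 μΩ·m = 2.65×10^-8 Ω·m
A = π(d/2)² = π(2.4600e-03 m)² = 1.9012e-05 m²
L = m/(density·A) = 23.5/(2730×1.9012e-05) = 452.8 m
R = ρL/A = (2.65×10^-8)(452.8)/(1.9012e-05) = 0.631 Ω

0.631 Ω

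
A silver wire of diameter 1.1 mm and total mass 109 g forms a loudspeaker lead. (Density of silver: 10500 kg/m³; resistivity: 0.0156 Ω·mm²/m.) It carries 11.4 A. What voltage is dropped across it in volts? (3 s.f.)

ρ = 0.0156 Ω·mm²/m = 1.56×10^-8 Ω·m
A = π(d/2)² = π(5.5000e-04 m)² = 9.5033e-07 m²
L = m/(density·A) = 0.109/(10500×9.5033e-07) = 10.92 m
R = ρL/A = (1.56×10^-8)(10.92)/(9.5033e-07) = 0.1793 Ω
V = IR = 11.4 × 0.1793 = 2.04 V

2.04 V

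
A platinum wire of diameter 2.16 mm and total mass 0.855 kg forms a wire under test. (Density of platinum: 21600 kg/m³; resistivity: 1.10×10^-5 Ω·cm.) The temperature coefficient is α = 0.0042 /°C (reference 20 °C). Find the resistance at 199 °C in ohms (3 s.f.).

0.568 Ω

ρ = 1.10×10^-5 Ω·cm = 1.10×10^-7 Ω·m
A = π(d/2)² = π(1.0800e-03 m)² = 3.6644e-06 m²
L = m/(density·A) = 0.855/(21600×3.6644e-06) = 10.8 m
R = ρL/A = (1.10×10^-7)(10.8)/(3.6644e-06) = 0.3243 Ω
R(199 °C) = 0.3243 × (1 + 0.0042×179) = 0.568 Ω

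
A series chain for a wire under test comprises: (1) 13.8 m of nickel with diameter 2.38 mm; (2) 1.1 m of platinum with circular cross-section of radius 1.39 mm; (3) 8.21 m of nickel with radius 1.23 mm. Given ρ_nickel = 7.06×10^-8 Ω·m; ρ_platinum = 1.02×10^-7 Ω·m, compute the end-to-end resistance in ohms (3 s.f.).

0.359 Ω

Seg 1: A = π(d/2)² = π(1.1900e-03 m)² = 4.449e-06 m²
R_1 = (7.06×10^-8)(13.8)/(4.449e-06) = 0.219 Ω
Seg 2: A = πr² = π(1.3900e-03 m)² = 6.070e-06 m²
R_2 = (1.02×10^-7)(1.1)/(6.070e-06) = 0.01848 Ω
Seg 3: A = πr² = π(1.2300e-03 m)² = 4.753e-06 m²
R_3 = (7.06×10^-8)(8.21)/(4.753e-06) = 0.122 Ω
R_total = R_1 + R_2 + R_3 = 0.359 Ω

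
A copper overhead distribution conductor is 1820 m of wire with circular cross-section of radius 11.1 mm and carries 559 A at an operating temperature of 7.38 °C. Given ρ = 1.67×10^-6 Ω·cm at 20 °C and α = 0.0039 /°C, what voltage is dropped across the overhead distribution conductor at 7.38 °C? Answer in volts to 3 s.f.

41.7 V

ρ = 1.67×10^-6 Ω·cm = 1.67×10^-8 Ω·m
A = πr² = π(1.1100e-02 m)² = 3.871e-04 m²
R₍20₎ = ρL/A = (1.67×10^-8)(1820)/(3.871e-04) = 0.07852 Ω
R₍7.38₎ = R₍20₎(1 + αΔT) = 0.07852 × (1 + 0.0039×-12.6) = 0.07466 Ω
V = IR = 559 × 0.07466 = 41.7 V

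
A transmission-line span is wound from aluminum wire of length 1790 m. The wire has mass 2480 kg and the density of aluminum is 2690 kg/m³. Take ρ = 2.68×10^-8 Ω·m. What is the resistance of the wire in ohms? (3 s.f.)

0.0931 Ω

A = m/(density·L) = 2480/(2690×1790) = 5.1505e-04 m²
R = ρL/A = (2.68×10^-8)(1790)/(5.1505e-04) = 0.0931 Ω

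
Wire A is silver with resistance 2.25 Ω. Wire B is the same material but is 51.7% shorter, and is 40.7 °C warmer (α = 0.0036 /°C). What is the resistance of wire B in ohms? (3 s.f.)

1.25 Ω

R ∝ ρL/d² with ρ ∝ (1+αΔT), so R_B/R_A = (1 − 51.7/100) × (1 + 0.0036×40.7)
= 0.483 × 1.147 = 0.5538
R_B = 0.5538 × 2.25 = 1.25 Ω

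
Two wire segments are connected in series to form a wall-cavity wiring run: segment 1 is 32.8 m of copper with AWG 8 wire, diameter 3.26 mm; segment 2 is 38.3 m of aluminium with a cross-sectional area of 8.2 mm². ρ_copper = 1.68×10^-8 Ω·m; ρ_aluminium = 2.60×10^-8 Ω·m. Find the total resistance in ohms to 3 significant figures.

0.187 Ω

Segment 1: A = π(3.26/2 mm)² = π(1.6300e-03 m)² = 8.347e-06 m²
R₁ = ρL/A = (1.68×10^-8)(32.8)/(8.347e-06) = 0.06602 Ω
Segment 2: A = 8.2 mm² = 8.200e-06 m²
R₂ = (2.60×10^-8)(38.3)/(8.200e-06) = 0.1214 Ω
R = R₁ + R₂ = 0.187 Ω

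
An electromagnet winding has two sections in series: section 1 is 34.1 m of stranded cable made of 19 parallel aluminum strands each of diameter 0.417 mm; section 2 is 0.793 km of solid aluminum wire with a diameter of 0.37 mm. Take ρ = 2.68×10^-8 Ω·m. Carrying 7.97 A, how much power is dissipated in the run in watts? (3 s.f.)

Section 1: A_strand = π(2.0850e-04)² = 1.366e-07 m²; R₁ = ρL/(N·A_s) = (2.68×10^-8)(34.1)/(19×1.366e-07) = 0.3522 Ω
Section 2: A = π(d/2)² = π(1.8500e-04 m)² = 1.075e-07 m²
R₂ = (2.68×10^-8)(793)/(1.075e-07) = 197.7 Ω
R = R₁ + R₂ = 198 Ω
P = I²R = (7.97)² × 198 = 12600 W

12600 W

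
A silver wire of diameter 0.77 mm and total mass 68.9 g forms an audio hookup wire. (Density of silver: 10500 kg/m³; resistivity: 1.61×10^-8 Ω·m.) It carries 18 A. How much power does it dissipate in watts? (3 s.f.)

158 W

A = π(d/2)² = π(3.8500e-04 m)² = 4.6566e-07 m²
L = m/(density·A) = 0.0689/(10500×4.6566e-07) = 14.09 m
R = ρL/A = (1.61×10^-8)(14.09)/(4.6566e-07) = 0.4872 Ω
P = I²R = (18)² × 0.4872 = 158 W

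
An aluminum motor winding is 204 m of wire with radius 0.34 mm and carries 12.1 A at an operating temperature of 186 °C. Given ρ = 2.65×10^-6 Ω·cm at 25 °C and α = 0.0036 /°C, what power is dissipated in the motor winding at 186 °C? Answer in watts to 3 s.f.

ρ = 2.65×10^-6 Ω·cm = 2.65×10^-8 Ω·m
A = πr² = π(3.4000e-04 m)² = 3.632e-07 m²
R₍25₎ = ρL/A = (2.65×10^-8)(204)/(3.632e-07) = 14.89 Ω
R₍186₎ = R₍25₎(1 + αΔT) = 14.89 × (1 + 0.0036×161) = 23.51 Ω
P = I²R = (12.1)² × 23.51 = 3440 W

3440 W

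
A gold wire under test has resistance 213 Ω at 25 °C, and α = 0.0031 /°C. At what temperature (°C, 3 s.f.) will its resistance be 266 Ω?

R = R₀(1 + α(T − T₀)) ⇒ T = T₀ + (R/R₀ − 1)/α
T = 25 + (266/213 − 1)/0.0031 = 25 + (0.2488)/0.0031 = 105 °C

105 °C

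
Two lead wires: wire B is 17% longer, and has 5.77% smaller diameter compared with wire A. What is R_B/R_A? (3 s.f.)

1.32

R ∝ L/d², so R_B/R_A = (1 + 17/100) × (1 − 5.77/100)⁻²
= 1.17 × 1.126 = 1.32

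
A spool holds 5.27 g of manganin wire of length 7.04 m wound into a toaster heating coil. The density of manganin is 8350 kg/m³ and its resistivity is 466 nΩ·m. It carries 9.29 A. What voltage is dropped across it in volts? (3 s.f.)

ρ = 466 nΩ·m = 4.66×10^-7 Ω·m
A = m/(density·L) = 0.00527/(8350×7.04) = 8.9650e-08 m²
R = ρL/A = (4.66×10^-7)(7.04)/(8.9650e-08) = 36.59 Ω
V = IR = 9.29 × 36.59 = 340 V

340 V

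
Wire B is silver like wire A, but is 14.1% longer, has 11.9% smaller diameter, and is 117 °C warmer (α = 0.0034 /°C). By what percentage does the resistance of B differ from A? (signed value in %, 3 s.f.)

R ∝ ρL/d² with ρ ∝ (1+αΔT), so R_B/R_A = (1 + 14.1/100) × (1 − 11.9/100)⁻² × (1 + 0.0034×117)
= 1.141 × 1.288 × 1.398 = 2.055
(R_B − R_A)/R_A = 2.055 − 1 = 105%

105%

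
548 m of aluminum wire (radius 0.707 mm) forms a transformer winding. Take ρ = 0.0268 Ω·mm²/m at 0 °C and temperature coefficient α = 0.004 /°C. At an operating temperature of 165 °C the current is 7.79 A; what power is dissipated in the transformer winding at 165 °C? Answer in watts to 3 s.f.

942 W

ρ = 0.0268 Ω·mm²/m = 2.68×10^-8 Ω·m
A = πr² = π(7.0700e-04 m)² = 1.570e-06 m²
R₍0₎ = ρL/A = (2.68×10^-8)(548)/(1.570e-06) = 9.352 Ω
R₍165₎ = R₍0₎(1 + αΔT) = 9.352 × (1 + 0.004×165) = 15.53 Ω
P = I²R = (7.79)² × 15.53 = 942 W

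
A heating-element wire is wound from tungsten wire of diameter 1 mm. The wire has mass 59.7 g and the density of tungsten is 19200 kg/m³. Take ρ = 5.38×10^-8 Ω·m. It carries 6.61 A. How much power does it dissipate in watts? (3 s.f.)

11.8 W

A = π(d/2)² = π(5.0000e-04 m)² = 7.8540e-07 m²
L = m/(density·A) = 0.0597/(19200×7.8540e-07) = 3.959 m
R = ρL/A = (5.38×10^-8)(3.959)/(7.8540e-07) = 0.2712 Ω
P = I²R = (6.61)² × 0.2712 = 11.8 W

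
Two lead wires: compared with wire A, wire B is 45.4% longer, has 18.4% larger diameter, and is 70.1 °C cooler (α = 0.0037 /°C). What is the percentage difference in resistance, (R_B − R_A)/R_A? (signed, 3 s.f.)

-23.2%

R ∝ ρL/d² with ρ ∝ (1+αΔT), so R_B/R_A = (1 + 45.4/100) × (1 + 18.4/100)⁻² × (1 − 0.0037×70.1)
= 1.454 × 0.7133 × 0.7406 = 0.7682
(R_B − R_A)/R_A = 0.7682 − 1 = -23.2%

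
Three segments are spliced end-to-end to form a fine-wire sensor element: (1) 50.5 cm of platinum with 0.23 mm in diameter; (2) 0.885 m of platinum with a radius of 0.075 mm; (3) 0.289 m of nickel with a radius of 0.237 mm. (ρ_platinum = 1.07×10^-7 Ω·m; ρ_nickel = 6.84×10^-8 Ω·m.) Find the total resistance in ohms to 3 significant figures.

6.77 Ω

Seg 1: A = π(d/2)² = π(1.1500e-04 m)² = 4.155e-08 m²
R_1 = (1.07×10^-7)(0.505)/(4.155e-08) = 1.301 Ω
Seg 2: A = πr² = π(7.5000e-05 m)² = 1.767e-08 m²
R_2 = (1.07×10^-7)(0.885)/(1.767e-08) = 5.359 Ω
Seg 3: A = πr² = π(2.3700e-04 m)² = 1.765e-07 m²
R_3 = (6.84×10^-8)(0.289)/(1.765e-07) = 0.112 Ω
R_total = R_1 + R_2 + R_3 = 6.77 Ω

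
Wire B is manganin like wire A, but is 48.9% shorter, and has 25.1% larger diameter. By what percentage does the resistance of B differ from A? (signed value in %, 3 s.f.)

-67.3%

R ∝ L/d², so R_B/R_A = (1 − 48.9/100) × (1 + 25.1/100)⁻²
= 0.511 × 0.639 = 0.3265
(R_B − R_A)/R_A = 0.3265 − 1 = -67.3%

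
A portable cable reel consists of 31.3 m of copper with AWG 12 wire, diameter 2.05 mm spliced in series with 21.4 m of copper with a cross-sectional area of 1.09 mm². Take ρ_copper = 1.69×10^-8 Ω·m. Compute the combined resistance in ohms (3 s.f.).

0.492 Ω

Segment 1: A = π(2.05/2 mm)² = π(1.0250e-03 m)² = 3.301e-06 m²
R₁ = ρL/A = (1.69×10^-8)(31.3)/(3.301e-06) = 0.1603 Ω
Segment 2: A = 1.09 mm² = 1.090e-06 m²
R₂ = (1.69×10^-8)(21.4)/(1.090e-06) = 0.3318 Ω
R = R₁ + R₂ = 0.492 Ω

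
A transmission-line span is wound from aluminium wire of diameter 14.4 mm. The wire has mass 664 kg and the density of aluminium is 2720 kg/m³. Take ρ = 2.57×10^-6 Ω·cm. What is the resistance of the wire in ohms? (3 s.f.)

0.237 Ω

ρ = 2.57×10^-6 Ω·cm = 2.57×10^-8 Ω·m
A = π(d/2)² = π(7.2000e-03 m)² = 1.6286e-04 m²
L = m/(density·A) = 664/(2720×1.6286e-04) = 1499 m
R = ρL/A = (2.57×10^-8)(1499)/(1.6286e-04) = 0.237 Ω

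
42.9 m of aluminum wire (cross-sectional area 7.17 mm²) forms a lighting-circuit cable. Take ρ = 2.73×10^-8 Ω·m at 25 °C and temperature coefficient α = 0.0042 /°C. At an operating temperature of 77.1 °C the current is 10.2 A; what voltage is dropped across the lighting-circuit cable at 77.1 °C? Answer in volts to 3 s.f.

2.03 V

A = 7.17 mm² = 7.170e-06 m²
R₍25₎ = ρL/A = (2.73×10^-8)(42.9)/(7.170e-06) = 0.1633 Ω
R₍77.1₎ = R₍25₎(1 + αΔT) = 0.1633 × (1 + 0.0042×52.1) = 0.1991 Ω
V = IR = 10.2 × 0.1991 = 2.03 V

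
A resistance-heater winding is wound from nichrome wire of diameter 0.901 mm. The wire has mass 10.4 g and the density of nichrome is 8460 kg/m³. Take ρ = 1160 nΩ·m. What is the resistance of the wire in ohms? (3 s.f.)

ρ = 1160 nΩ·m = 1.16×10^-6 Ω·m
A = π(d/2)² = π(4.5050e-04 m)² = 6.3759e-07 m²
L = m/(density·A) = 0.0104/(8460×6.3759e-07) = 1.928 m
R = ρL/A = (1.16×10^-6)(1.928)/(6.3759e-07) = 3.51 Ω

3.51 Ω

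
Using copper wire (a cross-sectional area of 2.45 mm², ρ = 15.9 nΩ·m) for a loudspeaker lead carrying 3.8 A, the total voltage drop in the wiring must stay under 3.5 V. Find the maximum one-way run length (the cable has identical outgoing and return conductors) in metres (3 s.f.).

71.0 m

ρ = 15.9 nΩ·m = 1.59×10^-8 Ω·m
A = 2.45 mm² = 2.450e-06 m²
L_max = V_max·A/(2·ρI) = (3.5)(2.450e-06)/(2×1.59×10^-8×3.8) = 71.0 m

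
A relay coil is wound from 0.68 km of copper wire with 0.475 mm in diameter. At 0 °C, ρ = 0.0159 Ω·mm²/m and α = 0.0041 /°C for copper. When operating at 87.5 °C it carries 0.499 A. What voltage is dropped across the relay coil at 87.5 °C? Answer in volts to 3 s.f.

41.4 V

ρ = 0.0159 Ω·mm²/m = 1.59×10^-8 Ω·m
A = π(d/2)² = π(2.3750e-04 m)² = 1.772e-07 m²
R₍0₎ = ρL/A = (1.59×10^-8)(680)/(1.772e-07) = 61.01 Ω
R₍87.5₎ = R₍0₎(1 + αΔT) = 61.01 × (1 + 0.0041×87.5) = 82.9 Ω
V = IR = 0.499 × 82.9 = 41.4 V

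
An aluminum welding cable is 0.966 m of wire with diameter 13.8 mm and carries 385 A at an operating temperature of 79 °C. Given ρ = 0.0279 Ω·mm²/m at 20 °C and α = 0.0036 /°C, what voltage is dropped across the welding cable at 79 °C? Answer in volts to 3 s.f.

0.0841 V

ρ = 0.0279 Ω·mm²/m = 2.79×10^-8 Ω·m
A = π(d/2)² = π(6.9000e-03 m)² = 1.496e-04 m²
R₍20₎ = ρL/A = (2.79×10^-8)(0.966)/(1.496e-04) = 1.802×10^-4 Ω
R₍79₎ = R₍20₎(1 + αΔT) = 1.802×10^-4 × (1 + 0.0036×59) = 2.185×10^-4 Ω
V = IR = 385 × 2.185×10^-4 = 0.0841 V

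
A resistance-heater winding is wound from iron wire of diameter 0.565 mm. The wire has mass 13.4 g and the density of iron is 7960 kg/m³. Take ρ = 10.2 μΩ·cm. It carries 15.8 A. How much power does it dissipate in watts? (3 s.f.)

ρ = 10.2 μΩ·cm = 1.02×10^-7 Ω·m
A = π(d/2)² = π(2.8250e-04 m)² = 2.5072e-07 m²
L = m/(density·A) = 0.0134/(7960×2.5072e-07) = 6.714 m
R = ρL/A = (1.02×10^-7)(6.714)/(2.5072e-07) = 2.732 Ω
P = I²R = (15.8)² × 2.732 = 682 W

682 W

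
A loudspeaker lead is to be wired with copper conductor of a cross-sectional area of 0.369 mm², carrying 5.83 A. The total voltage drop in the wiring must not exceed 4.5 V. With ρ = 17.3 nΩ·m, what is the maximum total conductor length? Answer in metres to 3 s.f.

16.5 m

ρ = 17.3 nΩ·m = 1.73×10^-8 Ω·m
A = 0.369 mm² = 3.690e-07 m²
L_max = V_max·A/(1·ρI) = (4.5)(3.690e-07)/(1.73×10^-8×5.83) = 16.5 m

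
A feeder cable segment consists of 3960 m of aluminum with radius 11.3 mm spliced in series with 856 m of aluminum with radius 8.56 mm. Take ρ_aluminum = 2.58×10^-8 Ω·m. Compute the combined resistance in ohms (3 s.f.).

Segment 1: A = πr² = π(1.1300e-02 m)² = 4.011e-04 m²
R₁ = ρL/A = (2.58×10^-8)(3960)/(4.011e-04) = 0.2547 Ω
Segment 2: A = πr² = π(8.5600e-03 m)² = 2.302e-04 m²
R₂ = (2.58×10^-8)(856)/(2.302e-04) = 0.09594 Ω
R = R₁ + R₂ = 0.351 Ω

0.351 Ω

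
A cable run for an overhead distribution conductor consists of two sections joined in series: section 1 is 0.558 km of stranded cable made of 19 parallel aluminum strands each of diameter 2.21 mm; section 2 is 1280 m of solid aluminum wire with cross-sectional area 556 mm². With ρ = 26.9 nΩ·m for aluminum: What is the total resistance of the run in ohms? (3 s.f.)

ρ = 26.9 nΩ·m = 2.69×10^-8 Ω·m
Section 1: A_strand = π(1.1050e-03)² = 3.836e-06 m²; R₁ = ρL/(N·A_s) = (2.69×10^-8)(558)/(19×3.836e-06) = 0.2059 Ω
Section 2: A = 556 mm² = 5.560e-04 m²
R₂ = (2.69×10^-8)(1280)/(5.560e-04) = 0.06193 Ω
R = R₁ + R₂ = 0.268 Ω

0.268 Ω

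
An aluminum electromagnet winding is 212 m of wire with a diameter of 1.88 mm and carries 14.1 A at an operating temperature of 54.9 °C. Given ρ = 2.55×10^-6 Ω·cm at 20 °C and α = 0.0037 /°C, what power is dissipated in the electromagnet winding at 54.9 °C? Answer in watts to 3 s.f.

437 W

ρ = 2.55×10^-6 Ω·cm = 2.55×10^-8 Ω·m
A = π(d/2)² = π(9.4000e-04 m)² = 2.776e-06 m²
R₍20₎ = ρL/A = (2.55×10^-8)(212)/(2.776e-06) = 1.947 Ω
R₍54.9₎ = R₍20₎(1 + αΔT) = 1.947 × (1 + 0.0037×34.9) = 2.199 Ω
P = I²R = (14.1)² × 2.199 = 437 W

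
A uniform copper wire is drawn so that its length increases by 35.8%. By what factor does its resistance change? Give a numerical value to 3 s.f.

k = 1 + 35.8/100 = 1.358; volume constant ⇒ A' = A/k, so R' = k²R.
Factor = 1.84

1.84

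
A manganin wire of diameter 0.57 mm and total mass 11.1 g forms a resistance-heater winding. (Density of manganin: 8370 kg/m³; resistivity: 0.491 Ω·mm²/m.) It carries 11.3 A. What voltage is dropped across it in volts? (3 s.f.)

ρ = 0.491 Ω·mm²/m = 4.91×10^-7 Ω·m
A = π(d/2)² = π(2.8500e-04 m)² = 2.5518e-07 m²
L = m/(density·A) = 0.0111/(8370×2.5518e-07) = 5.197 m
R = ρL/A = (4.91×10^-7)(5.197)/(2.5518e-07) = 10 Ω
V = IR = 11.3 × 10 = 113 V

113 V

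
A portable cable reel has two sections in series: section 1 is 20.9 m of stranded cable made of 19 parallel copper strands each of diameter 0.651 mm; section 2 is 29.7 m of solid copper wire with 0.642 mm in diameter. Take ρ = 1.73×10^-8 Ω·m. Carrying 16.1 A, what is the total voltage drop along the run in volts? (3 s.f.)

26.5 V

Section 1: A_strand = π(3.2550e-04)² = 3.329e-07 m²; R₁ = ρL/(N·A_s) = (1.73×10^-8)(20.9)/(19×3.329e-07) = 0.05717 Ω
Section 2: A = π(d/2)² = π(3.2100e-04 m)² = 3.237e-07 m²
R₂ = (1.73×10^-8)(29.7)/(3.237e-07) = 1.587 Ω
R = R₁ + R₂ = 1.644 Ω
V = IR = 16.1 × 1.644 = 26.5 V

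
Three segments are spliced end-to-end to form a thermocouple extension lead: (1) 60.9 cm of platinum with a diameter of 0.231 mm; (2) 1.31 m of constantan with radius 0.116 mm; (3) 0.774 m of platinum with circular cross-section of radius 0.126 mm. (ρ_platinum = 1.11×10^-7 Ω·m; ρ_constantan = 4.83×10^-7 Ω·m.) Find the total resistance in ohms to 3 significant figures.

Seg 1: A = π(d/2)² = π(1.1550e-04 m)² = 4.191e-08 m²
R_1 = (1.11×10^-7)(0.609)/(4.191e-08) = 1.613 Ω
Seg 2: A = πr² = π(1.1600e-04 m)² = 4.227e-08 m²
R_2 = (4.83×10^-7)(1.31)/(4.227e-08) = 14.97 Ω
Seg 3: A = πr² = π(1.2600e-04 m)² = 4.988e-08 m²
R_3 = (1.11×10^-7)(0.774)/(4.988e-08) = 1.723 Ω
R_total = R_1 + R_2 + R_3 = 18.3 Ω

18.3 Ω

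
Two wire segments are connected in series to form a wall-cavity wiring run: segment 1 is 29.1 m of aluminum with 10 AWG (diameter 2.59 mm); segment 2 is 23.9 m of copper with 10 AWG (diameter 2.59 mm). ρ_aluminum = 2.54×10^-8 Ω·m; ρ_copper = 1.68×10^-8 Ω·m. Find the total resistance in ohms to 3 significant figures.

0.217 Ω

Segment 1: A = π(2.59/2 mm)² = π(1.2950e-03 m)² = 5.269e-06 m²
R₁ = ρL/A = (2.54×10^-8)(29.1)/(5.269e-06) = 0.1403 Ω
R₂ = (1.68×10^-8)(23.9)/(5.269e-06) = 0.07621 Ω
R = R₁ + R₂ = 0.217 Ω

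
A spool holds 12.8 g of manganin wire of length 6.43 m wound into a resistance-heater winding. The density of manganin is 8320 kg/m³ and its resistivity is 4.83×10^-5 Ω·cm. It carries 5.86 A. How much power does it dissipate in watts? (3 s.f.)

ρ = 4.83×10^-5 Ω·cm = 4.83×10^-7 Ω·m
A = m/(density·L) = 0.0128/(8320×6.43) = 2.3926e-07 m²
R = ρL/A = (4.83×10^-7)(6.43)/(2.3926e-07) = 12.98 Ω
P = I²R = (5.86)² × 12.98 = 446 W

446 W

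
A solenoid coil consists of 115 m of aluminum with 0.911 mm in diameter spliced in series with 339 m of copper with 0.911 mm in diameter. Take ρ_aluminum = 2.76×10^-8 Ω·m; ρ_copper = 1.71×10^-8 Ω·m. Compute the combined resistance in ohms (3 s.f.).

13.8 Ω

Segment 1: A = π(d/2)² = π(4.5550e-04 m)² = 6.518e-07 m²
R₁ = ρL/A = (2.76×10^-8)(115)/(6.518e-07) = 4.869 Ω
R₂ = (1.71×10^-8)(339)/(6.518e-07) = 8.893 Ω
R = R₁ + R₂ = 13.8 Ω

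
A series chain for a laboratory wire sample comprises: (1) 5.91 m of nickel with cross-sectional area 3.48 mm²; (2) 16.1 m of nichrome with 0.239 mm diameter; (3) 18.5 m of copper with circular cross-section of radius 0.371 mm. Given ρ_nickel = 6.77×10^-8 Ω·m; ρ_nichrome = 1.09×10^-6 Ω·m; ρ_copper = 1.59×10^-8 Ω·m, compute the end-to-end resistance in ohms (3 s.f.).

392 Ω

Seg 1: A = 3.48 mm² = 3.480e-06 m²
R_1 = (6.77×10^-8)(5.91)/(3.480e-06) = 0.115 Ω
Seg 2: A = π(d/2)² = π(1.1950e-04 m)² = 4.486e-08 m²
R_2 = (1.09×10^-6)(16.1)/(4.486e-08) = 391.2 Ω
Seg 3: A = πr² = π(3.7100e-04 m)² = 4.324e-07 m²
R_3 = (1.59×10^-8)(18.5)/(4.324e-07) = 0.6803 Ω
R_total = R_1 + R_2 + R_3 = 392 Ω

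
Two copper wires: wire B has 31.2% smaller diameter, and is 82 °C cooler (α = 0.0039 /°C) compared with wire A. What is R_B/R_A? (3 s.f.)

1.44

R ∝ ρL/d² with ρ ∝ (1+αΔT), so R_B/R_A = (1 − 31.2/100)⁻² × (1 − 0.0039×82)
= 2.113 × 0.6802 = 1.44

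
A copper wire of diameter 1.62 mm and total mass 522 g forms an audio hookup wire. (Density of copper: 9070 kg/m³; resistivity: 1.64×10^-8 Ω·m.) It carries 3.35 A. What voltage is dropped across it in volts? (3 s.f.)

0.744 V

A = π(d/2)² = π(8.1000e-04 m)² = 2.0612e-06 m²
L = m/(density·A) = 0.522/(9070×2.0612e-06) = 27.92 m
R = ρL/A = (1.64×10^-8)(27.92)/(2.0612e-06) = 0.2222 Ω
V = IR = 3.35 × 0.2222 = 0.744 V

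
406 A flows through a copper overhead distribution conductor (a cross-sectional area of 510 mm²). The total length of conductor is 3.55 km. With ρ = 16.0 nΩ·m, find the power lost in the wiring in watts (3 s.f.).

ρ = 16.0 nΩ·m = 1.60×10^-8 Ω·m
A = 510 mm² = 5.100e-04 m²
R = ρL/A = (1.60×10^-8)(3550)/(5.100e-04) = 0.1114 Ω
P = I²R = (406)² × 0.1114 = 18400 W

18400 W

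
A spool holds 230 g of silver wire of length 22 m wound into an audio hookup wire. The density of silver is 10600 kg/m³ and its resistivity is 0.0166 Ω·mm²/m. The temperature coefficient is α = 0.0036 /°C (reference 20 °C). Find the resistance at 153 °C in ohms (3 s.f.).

0.548 Ω

ρ = 0.0166 Ω·mm²/m = 1.66×10^-8 Ω·m
A = m/(density·L) = 0.23/(10600×22) = 9.8628e-07 m²
R = ρL/A = (1.66×10^-8)(22)/(9.8628e-07) = 0.3703 Ω
R(153 °C) = 0.3703 × (1 + 0.0036×133) = 0.548 Ω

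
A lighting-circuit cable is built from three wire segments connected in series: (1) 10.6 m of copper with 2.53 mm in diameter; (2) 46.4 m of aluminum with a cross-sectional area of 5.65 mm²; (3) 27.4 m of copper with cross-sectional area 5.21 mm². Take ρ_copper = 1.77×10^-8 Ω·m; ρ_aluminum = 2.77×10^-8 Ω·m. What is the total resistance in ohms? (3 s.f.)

Seg 1: A = π(d/2)² = π(1.2650e-03 m)² = 5.027e-06 m²
R_1 = (1.77×10^-8)(10.6)/(5.027e-06) = 0.03732 Ω
Seg 2: A = 5.65 mm² = 5.650e-06 m²
R_2 = (2.77×10^-8)(46.4)/(5.650e-06) = 0.2275 Ω
Seg 3: A = 5.21 mm² = 5.210e-06 m²
R_3 = (1.77×10^-8)(27.4)/(5.210e-06) = 0.09309 Ω
R_total = R_1 + R_2 + R_3 = 0.358 Ω

0.358 Ω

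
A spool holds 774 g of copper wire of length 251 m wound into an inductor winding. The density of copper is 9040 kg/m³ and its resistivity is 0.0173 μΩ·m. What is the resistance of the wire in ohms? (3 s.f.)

12.7 Ω

ρ = 0.0173 μΩ·m = 1.73×10^-8 Ω·m
A = m/(density·L) = 0.774/(9040×251) = 3.4111e-07 m²
R = ρL/A = (1.73×10^-8)(251)/(3.4111e-07) = 12.7 Ω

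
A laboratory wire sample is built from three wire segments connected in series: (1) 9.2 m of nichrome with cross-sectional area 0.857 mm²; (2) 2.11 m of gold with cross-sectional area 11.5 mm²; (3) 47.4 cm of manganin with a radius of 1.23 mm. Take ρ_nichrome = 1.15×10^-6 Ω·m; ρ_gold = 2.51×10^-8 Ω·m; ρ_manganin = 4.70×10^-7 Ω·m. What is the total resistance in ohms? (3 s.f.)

12.4 Ω

Seg 1: A = 0.857 mm² = 8.570e-07 m²
R_1 = (1.15×10^-6)(9.2)/(8.570e-07) = 12.35 Ω
Seg 2: A = 11.5 mm² = 1.150e-05 m²
R_2 = (2.51×10^-8)(2.11)/(1.150e-05) = 0.004605 Ω
Seg 3: A = πr² = π(1.2300e-03 m)² = 4.753e-06 m²
R_3 = (4.70×10^-7)(0.474)/(4.753e-06) = 0.04687 Ω
R_total = R_1 + R_2 + R_3 = 12.4 Ω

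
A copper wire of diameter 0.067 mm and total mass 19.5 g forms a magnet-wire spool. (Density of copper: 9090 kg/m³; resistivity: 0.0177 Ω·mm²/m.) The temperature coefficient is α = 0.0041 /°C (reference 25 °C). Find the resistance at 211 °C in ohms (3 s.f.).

5380 Ω

ρ = 0.0177 Ω·mm²/m = 1.77×10^-8 Ω·m
A = π(d/2)² = π(3.3500e-05 m)² = 3.5257e-09 m²
L = m/(density·A) = 0.0195/(9090×3.5257e-09) = 608.5 m
R = ρL/A = (1.77×10^-8)(608.5)/(3.5257e-09) = 3055 Ω
R(211 °C) = 3055 × (1 + 0.0041×186) = 5380 Ω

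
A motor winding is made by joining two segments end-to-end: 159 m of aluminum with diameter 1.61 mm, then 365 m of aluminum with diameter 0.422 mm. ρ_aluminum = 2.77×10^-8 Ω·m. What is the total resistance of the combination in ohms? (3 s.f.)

74.5 Ω

Segment 1: A = π(d/2)² = π(8.0500e-04 m)² = 2.036e-06 m²
R₁ = ρL/A = (2.77×10^-8)(159)/(2.036e-06) = 2.163 Ω
Segment 2: A = π(d/2)² = π(2.1100e-04 m)² = 1.399e-07 m²
R₂ = (2.77×10^-8)(365)/(1.399e-07) = 72.29 Ω
R = R₁ + R₂ = 74.5 Ω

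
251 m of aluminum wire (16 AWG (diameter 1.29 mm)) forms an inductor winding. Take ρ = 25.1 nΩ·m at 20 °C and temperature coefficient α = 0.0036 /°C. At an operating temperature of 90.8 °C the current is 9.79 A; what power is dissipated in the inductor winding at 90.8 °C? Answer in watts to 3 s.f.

ρ = 25.1 nΩ·m = 2.51×10^-8 Ω·m
A = π(1.29/2 mm)² = π(6.4500e-04 m)² = 1.307e-06 m²
R₍20₎ = ρL/A = (2.51×10^-8)(251)/(1.307e-06) = 4.82 Ω
R₍90.8₎ = R₍20₎(1 + αΔT) = 4.82 × (1 + 0.0036×70.8) = 6.049 Ω
P = I²R = (9.79)² × 6.049 = 580 W

580 W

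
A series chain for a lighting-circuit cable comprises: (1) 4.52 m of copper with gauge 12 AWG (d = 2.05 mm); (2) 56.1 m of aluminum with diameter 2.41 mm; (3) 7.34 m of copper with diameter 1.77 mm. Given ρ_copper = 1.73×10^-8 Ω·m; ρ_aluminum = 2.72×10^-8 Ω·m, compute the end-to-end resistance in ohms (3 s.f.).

0.410 Ω

Seg 1: A = π(2.05/2 mm)² = π(1.0250e-03 m)² = 3.301e-06 m²
R_1 = (1.73×10^-8)(4.52)/(3.301e-06) = 0.02369 Ω
Seg 2: A = π(d/2)² = π(1.2050e-03 m)² = 4.562e-06 m²
R_2 = (2.72×10^-8)(56.1)/(4.562e-06) = 0.3345 Ω
Seg 3: A = π(d/2)² = π(8.8500e-04 m)² = 2.461e-06 m²
R_3 = (1.73×10^-8)(7.34)/(2.461e-06) = 0.05161 Ω
R_total = R_1 + R_2 + R_3 = 0.410 Ω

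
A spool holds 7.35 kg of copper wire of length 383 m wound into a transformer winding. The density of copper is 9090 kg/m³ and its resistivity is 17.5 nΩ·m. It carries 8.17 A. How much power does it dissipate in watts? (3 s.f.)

212 W

ρ = 17.5 nΩ·m = 1.75×10^-8 Ω·m
A = m/(density·L) = 7.35/(9090×383) = 2.1112e-06 m²
R = ρL/A = (1.75×10^-8)(383)/(2.1112e-06) = 3.175 Ω
P = I²R = (8.17)² × 3.175 = 212 W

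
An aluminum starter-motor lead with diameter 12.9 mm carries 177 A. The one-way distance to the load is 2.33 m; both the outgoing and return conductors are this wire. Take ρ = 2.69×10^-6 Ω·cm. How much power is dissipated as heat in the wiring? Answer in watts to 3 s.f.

ρ = 2.69×10^-6 Ω·cm = 2.69×10^-8 Ω·m
A = π(d/2)² = π(6.4500e-03 m)² = 1.307e-04 m²
Total conductor length (both ways) L = 2 × 2.33 = 4.66 m
R = ρL/A = (2.69×10^-8)(4.66)/(1.307e-04) = 9.591×10^-4 Ω
P = I²R = (177)² × 9.591×10^-4 = 30.0 W

30.0 W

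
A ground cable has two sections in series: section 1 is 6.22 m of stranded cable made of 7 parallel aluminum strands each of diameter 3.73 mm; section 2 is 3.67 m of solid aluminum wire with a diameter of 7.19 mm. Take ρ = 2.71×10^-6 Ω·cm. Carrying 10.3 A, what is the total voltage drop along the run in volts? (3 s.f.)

ρ = 2.71×10^-6 Ω·cm = 2.71×10^-8 Ω·m
Section 1: A_strand = π(1.8650e-03)² = 1.093e-05 m²; R₁ = ρL/(N·A_s) = (2.71×10^-8)(6.22)/(7×1.093e-05) = 0.002204 Ω
Section 2: A = π(d/2)² = π(3.5950e-03 m)² = 4.060e-05 m²
R₂ = (2.71×10^-8)(3.67)/(4.060e-05) = 0.00245 Ω
R = R₁ + R₂ = 0.004653 Ω
V = IR = 10.3 × 0.004653 = 0.0479 V

0.0479 V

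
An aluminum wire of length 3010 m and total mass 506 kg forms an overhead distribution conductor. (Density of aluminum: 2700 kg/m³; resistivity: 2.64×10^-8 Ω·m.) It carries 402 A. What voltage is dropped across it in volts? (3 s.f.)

A = m/(density·L) = 506/(2700×3010) = 6.2262e-05 m²
R = ρL/A = (2.64×10^-8)(3010)/(6.2262e-05) = 1.276 Ω
V = IR = 402 × 1.276 = 513 V

513 V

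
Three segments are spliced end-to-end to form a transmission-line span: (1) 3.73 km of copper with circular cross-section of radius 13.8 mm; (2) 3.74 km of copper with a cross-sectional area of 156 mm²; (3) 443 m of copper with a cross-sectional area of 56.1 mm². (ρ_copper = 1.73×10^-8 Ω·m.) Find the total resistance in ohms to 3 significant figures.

Seg 1: A = πr² = π(1.3800e-02 m)² = 5.983e-04 m²
R_1 = (1.73×10^-8)(3730)/(5.983e-04) = 0.1079 Ω
Seg 2: A = 156 mm² = 1.560e-04 m²
R_2 = (1.73×10^-8)(3740)/(1.560e-04) = 0.4148 Ω
Seg 3: A = 56.1 mm² = 5.610e-05 m²
R_3 = (1.73×10^-8)(443)/(5.610e-05) = 0.1366 Ω
R_total = R_1 + R_2 + R_3 = 0.659 Ω

0.659 Ω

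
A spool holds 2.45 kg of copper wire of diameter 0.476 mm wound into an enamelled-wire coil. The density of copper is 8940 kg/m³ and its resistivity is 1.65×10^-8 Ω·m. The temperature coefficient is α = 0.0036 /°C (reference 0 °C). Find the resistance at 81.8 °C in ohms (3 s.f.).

185 Ω

A = π(d/2)² = π(2.3800e-04 m)² = 1.7795e-07 m²
L = m/(density·A) = 2.45/(8940×1.7795e-07) = 1540 m
R = ρL/A = (1.65×10^-8)(1540)/(1.7795e-07) = 142.8 Ω
R(81.8 °C) = 142.8 × (1 + 0.0036×81.8) = 185 Ω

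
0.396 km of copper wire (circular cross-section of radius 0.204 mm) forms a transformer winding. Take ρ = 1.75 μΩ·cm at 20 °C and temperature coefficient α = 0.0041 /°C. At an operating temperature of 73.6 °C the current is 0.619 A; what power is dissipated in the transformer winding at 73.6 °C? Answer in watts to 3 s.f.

ρ = 1.75 μΩ·cm = 1.75×10^-8 Ω·m
A = πr² = π(2.0400e-04 m)² = 1.307e-07 m²
R₍20₎ = ρL/A = (1.75×10^-8)(396)/(1.307e-07) = 53.01 Ω
R₍73.6₎ = R₍20₎(1 + αΔT) = 53.01 × (1 + 0.0041×53.6) = 64.65 Ω
P = I²R = (0.619)² × 64.65 = 24.8 W

24.8 W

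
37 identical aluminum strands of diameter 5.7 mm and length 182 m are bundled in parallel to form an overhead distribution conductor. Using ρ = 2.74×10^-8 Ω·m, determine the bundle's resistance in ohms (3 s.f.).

0.00528 Ω

A_strand = π(2.8500e-03 m)² = 2.552e-05 m²
R_strand = ρL/A = (2.74×10^-8)(182)/(2.552e-05) = 0.1954 Ω
R_total = R_strand/N = 0.1954/37 = 0.00528 Ω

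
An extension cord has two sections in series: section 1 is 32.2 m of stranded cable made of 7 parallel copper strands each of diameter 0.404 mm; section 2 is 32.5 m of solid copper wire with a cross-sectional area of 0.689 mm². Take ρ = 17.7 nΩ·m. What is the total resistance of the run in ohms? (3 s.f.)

ρ = 17.7 nΩ·m = 1.77×10^-8 Ω·m
Section 1: A_strand = π(2.0200e-04)² = 1.282e-07 m²; R₁ = ρL/(N·A_s) = (1.77×10^-8)(32.2)/(7×1.282e-07) = 0.6352 Ω
Section 2: A = 0.689 mm² = 6.890e-07 m²
R₂ = (1.77×10^-8)(32.5)/(6.890e-07) = 0.8349 Ω
R = R₁ + R₂ = 1.47 Ω

1.47 Ω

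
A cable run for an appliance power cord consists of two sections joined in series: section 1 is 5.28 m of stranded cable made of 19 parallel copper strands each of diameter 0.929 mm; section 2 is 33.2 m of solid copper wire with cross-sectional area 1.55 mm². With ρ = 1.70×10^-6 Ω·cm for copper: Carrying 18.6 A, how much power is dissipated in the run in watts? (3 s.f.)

ρ = 1.70×10^-6 Ω·cm = 1.70×10^-8 Ω·m
Section 1: A_strand = π(4.6450e-04)² = 6.778e-07 m²; R₁ = ρL/(N·A_s) = (1.70×10^-8)(5.28)/(19×6.778e-07) = 0.00697 Ω
Section 2: A = 1.55 mm² = 1.550e-06 m²
R₂ = (1.70×10^-8)(33.2)/(1.550e-06) = 0.3641 Ω
R = R₁ + R₂ = 0.3711 Ω
P = I²R = (18.6)² × 0.3711 = 128 W

128 W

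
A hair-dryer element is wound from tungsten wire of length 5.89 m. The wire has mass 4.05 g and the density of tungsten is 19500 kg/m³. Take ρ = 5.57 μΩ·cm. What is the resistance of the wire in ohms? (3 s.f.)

ρ = 5.57 μΩ·cm = 5.57×10^-8 Ω·m
A = m/(density·L) = 0.00405/(19500×5.89) = 3.5262e-08 m²
R = ρL/A = (5.57×10^-8)(5.89)/(3.5262e-08) = 9.30 Ω

9.30 Ω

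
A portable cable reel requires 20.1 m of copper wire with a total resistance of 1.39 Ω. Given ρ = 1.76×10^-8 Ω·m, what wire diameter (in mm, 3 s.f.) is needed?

A = ρL/R = (1.76×10^-8)(20.1)/(1.39) = 2.545e-07 m²
d = 2√(A/π) = 5.692e-04 m = 0.569 mm

0.569 mm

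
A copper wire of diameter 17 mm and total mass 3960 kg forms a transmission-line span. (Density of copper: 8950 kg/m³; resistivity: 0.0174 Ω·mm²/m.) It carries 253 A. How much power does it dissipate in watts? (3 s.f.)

9570 W

ρ = 0.0174 Ω·mm²/m = 1.74×10^-8 Ω·m
A = π(d/2)² = π(8.5000e-03 m)² = 2.2698e-04 m²
L = m/(density·A) = 3960/(8950×2.2698e-04) = 1949 m
R = ρL/A = (1.74×10^-8)(1949)/(2.2698e-04) = 0.1494 Ω
P = I²R = (253)² × 0.1494 = 9570 W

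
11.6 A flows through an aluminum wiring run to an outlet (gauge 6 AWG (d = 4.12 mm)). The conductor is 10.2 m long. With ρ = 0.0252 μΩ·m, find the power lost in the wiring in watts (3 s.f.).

2.59 W

ρ = 0.0252 μΩ·m = 2.52×10^-8 Ω·m
A = π(4.12/2 mm)² = π(2.0600e-03 m)² = 1.333e-05 m²
R = ρL/A = (2.52×10^-8)(10.2)/(1.333e-05) = 0.01928 Ω
P = I²R = (11.6)² × 0.01928 = 2.59 W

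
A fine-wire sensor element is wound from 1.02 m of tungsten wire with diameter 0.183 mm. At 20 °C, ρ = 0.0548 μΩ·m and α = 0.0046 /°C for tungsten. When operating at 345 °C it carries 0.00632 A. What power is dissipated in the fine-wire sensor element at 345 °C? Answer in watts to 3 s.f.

ρ = 0.0548 μΩ·m = 5.48×10^-8 Ω·m
A = π(d/2)² = π(9.1500e-05 m)² = 2.630e-08 m²
R₍20₎ = ρL/A = (5.48×10^-8)(1.02)/(2.630e-08) = 2.125 Ω
R₍345₎ = R₍20₎(1 + αΔT) = 2.125 × (1 + 0.0046×325) = 5.302 Ω
P = I²R = (0.00632)² × 5.302 = 2.12×10^-4 W

2.12×10^-4 W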